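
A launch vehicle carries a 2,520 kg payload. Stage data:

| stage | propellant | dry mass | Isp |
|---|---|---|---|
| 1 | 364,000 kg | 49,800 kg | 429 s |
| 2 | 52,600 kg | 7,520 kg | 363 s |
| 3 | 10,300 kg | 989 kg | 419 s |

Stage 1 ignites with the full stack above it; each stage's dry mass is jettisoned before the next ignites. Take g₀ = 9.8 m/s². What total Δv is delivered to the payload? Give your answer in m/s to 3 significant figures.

Ignition mass of stage 1 = 364,000+49,800 + 52,600+7,520 + 10,300+989 + 2,520 = 487,729 kg.
Stage 1: m₀ = 487,729 kg, m_f = 487,729 − 364,000 = 123,729 kg; Δv = 429×9.8×ln(3.942) = 4204.2×1.3717 ≈ 5767 m/s.
Stage 2: m₀ = 73,929 kg, m_f = 73,929 − 52,600 = 21,329 kg; Δv = 363×9.8×ln(3.466) = 3557.4×1.2430 ≈ 4422 m/s.
Stage 3: m₀ = 13,809 kg, m_f = 13,809 − 10,300 = 3,509 kg; Δv = 419×9.8×ln(3.935) = 4106.2×1.3700 ≈ 5625 m/s.
Total Δv = 5767 + 4422 + 5625 = 15814 m/s.

Δv ≈ 15800 m/s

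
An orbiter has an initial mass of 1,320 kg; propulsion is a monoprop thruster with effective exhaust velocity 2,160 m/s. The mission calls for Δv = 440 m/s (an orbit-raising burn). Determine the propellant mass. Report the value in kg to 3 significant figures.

m₀/m_f = exp(Δv / v_e) = exp(440 / 2160.0) = exp(0.2037) = 1.2259.
m_f = 1,320 / 1.2259 = 1,076.76 kg, so propellant = m₀ − m_f = 1,320 − 1,076.76 = 243.24 kg.

propellant mass ≈ 243 kg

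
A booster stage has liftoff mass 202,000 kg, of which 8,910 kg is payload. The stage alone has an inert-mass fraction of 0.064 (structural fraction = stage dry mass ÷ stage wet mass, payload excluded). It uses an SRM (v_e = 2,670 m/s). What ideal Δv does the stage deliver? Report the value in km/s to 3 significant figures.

Δv ≈ 6.01 km/s

Stage wet mass = m₀ − payload = 202,000 − 8,910 = 193,090 kg.
Stage dry mass = ε × stage wet mass = 0.064 × 193,090 = 12,357.8 kg.
Burnout mass m_f = stage dry + payload = 12,357.8 + 8,910 = 21,267.8 kg.
Rocket equation: Δv = v_e · ln(202,000/21,267.8) = 2670.0 × ln(9.498) = 2670.0 × 2.2511 ≈ 6010 m/s.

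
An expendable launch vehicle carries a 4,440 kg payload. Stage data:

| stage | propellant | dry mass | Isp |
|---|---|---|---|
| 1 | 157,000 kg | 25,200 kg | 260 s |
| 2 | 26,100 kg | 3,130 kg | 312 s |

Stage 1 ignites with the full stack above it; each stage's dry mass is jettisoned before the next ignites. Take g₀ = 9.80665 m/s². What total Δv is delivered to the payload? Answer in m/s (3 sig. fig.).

Ignition mass of stage 1 = 157,000+25,200 + 26,100+3,130 + 4,440 = 215,870 kg.
Stage 1: m₀ = 215,870 kg, m_f = 215,870 − 157,000 = 58,870 kg; Δv = 260×9.80665×ln(3.667) = 2549.7×1.2993 ≈ 3313 m/s.
Stage 2: m₀ = 33,670 kg, m_f = 33,670 − 26,100 = 7,570 kg; Δv = 312×9.80665×ln(4.448) = 3059.7×1.4924 ≈ 4566 m/s.
Total Δv = 3313 + 4566 = 7879 m/s.

Δv ≈ 7880 m/s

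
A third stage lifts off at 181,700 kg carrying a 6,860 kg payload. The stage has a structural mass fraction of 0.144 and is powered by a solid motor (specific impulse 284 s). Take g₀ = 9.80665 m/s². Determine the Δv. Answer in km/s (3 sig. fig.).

Stage wet mass = m₀ − payload = 181,700 − 6,860 = 174,840 kg.
Stage dry mass = ε × stage wet mass = 0.144 × 174,840 = 25,177 kg.
Burnout mass m_f = stage dry + payload = 25,177 + 6,860 = 32,037 kg.
v_e = Isp · g₀ = 284 × 9.80665 = 2785.1 m/s.
Rocket equation: Δv = v_e · ln(181,700/32,037) = 2785.1 × ln(5.672) = 2785.1 × 1.7355 ≈ 4833 m/s.

Δv ≈ 4.83 km/s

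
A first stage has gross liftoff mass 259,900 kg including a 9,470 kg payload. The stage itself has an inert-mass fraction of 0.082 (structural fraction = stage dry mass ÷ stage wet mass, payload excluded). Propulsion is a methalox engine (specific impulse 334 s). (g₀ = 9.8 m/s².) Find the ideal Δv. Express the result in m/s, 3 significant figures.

Δv ≈ 7070 m/s

Stage wet mass = m₀ − payload = 259,900 − 9,470 = 250,430 kg.
Stage dry mass = ε × stage wet mass = 0.082 × 250,430 = 20,535.3 kg.
Burnout mass m_f = stage dry + payload = 20,535.3 + 9,470 = 30,005.3 kg.
v_e = Isp · g₀ = 334 × 9.8 = 3273.2 m/s.
Δv = v_e · ln(259,900/30,005.3) = 3273.2 × ln(8.662) = 3273.2 × 2.1589 ≈ 7067 m/s.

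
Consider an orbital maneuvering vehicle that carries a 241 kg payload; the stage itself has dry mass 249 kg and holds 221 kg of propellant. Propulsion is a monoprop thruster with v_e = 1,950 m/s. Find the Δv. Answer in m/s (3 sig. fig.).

Δv ≈ 726 m/s

m₀ = payload + dry + propellant = 241 + 249 + 221 = 711 kg.
m_f = payload + dry = 241 + 249 = 490 kg.
Δv = v_e · ln(m₀/m_f) = 1950.0 × ln(1.451) = 1950.0 × 0.3723 ≈ 725.9 m/s.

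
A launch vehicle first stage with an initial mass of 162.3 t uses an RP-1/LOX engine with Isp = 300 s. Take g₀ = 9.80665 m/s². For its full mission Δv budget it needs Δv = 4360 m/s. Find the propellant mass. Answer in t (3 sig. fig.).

v_e = Isp · g₀ = 300 × 9.80665 = 2942.0 m/s.
m₀/m_f = exp(Δv / v_e) = exp(4360 / 2942.0) = exp(1.4820) = 4.4017.
m_f = 162.3 / 4.4017 = 36.8721 t, so propellant = m₀ − m_f = 162.3 − 36.8721 = 125.4279 t.

propellant mass ≈ 125 t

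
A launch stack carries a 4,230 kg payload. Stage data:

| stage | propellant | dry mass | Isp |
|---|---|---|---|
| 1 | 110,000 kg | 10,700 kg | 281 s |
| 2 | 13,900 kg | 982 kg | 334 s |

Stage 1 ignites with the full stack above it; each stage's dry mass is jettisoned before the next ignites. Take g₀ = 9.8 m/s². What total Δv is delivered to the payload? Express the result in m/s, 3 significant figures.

Δv ≈ 8510 m/s

Ignition mass of stage 1 = 110,000+10,700 + 13,900+982 + 4,230 = 139,812 kg.
Stage 1: m₀ = 139,812 kg, m_f = 139,812 − 110,000 = 29,812 kg; Δv = 281×9.8×ln(4.69) = 2753.8×1.5454 ≈ 4256 m/s.
Stage 2: m₀ = 19,112 kg, m_f = 19,112 − 13,900 = 5,212 kg; Δv = 334×9.8×ln(3.667) = 3273.2×1.2994 ≈ 4253 m/s.
Total Δv = 4256 + 4253 = 8509 m/s.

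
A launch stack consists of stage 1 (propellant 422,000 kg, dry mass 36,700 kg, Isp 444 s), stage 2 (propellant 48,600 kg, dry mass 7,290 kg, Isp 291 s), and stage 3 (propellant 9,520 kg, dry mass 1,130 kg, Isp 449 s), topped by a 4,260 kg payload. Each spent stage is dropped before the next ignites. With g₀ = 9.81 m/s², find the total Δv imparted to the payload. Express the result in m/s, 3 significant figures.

Ignition mass of stage 1 = 422,000+36,700 + 48,600+7,290 + 9,520+1,130 + 4,260 = 529,500 kg.
Stage 1: m₀ = 529,500 kg, m_f = 529,500 − 422,000 = 107,500 kg; Δv = 444×9.81×ln(4.926) = 4355.6×1.5944 ≈ 6945 m/s.
Stage 2: m₀ = 70,800 kg, m_f = 70,800 − 48,600 = 22,200 kg; Δv = 291×9.81×ln(3.189) = 2854.7×1.1598 ≈ 3311 m/s.
Stage 3: m₀ = 14,910 kg, m_f = 14,910 − 9,520 = 5,390 kg; Δv = 449×9.81×ln(2.766) = 4404.7×1.0175 ≈ 4482 m/s.
Total Δv = 6945 + 3311 + 4482 = 14738 m/s.

Δv ≈ 14700 m/s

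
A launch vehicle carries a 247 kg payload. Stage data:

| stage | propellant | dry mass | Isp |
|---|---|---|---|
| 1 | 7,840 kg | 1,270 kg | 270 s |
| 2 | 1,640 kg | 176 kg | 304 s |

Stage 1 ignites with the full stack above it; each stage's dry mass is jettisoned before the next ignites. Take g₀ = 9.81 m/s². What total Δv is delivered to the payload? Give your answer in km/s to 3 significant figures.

Δv ≈ 7.93 km/s

Ignition mass of stage 1 = 7,840+1,270 + 1,640+176 + 247 = 11,173 kg.
Stage 1: m₀ = 11,173 kg, m_f = 11,173 − 7,840 = 3,333 kg; Δv = 270×9.81×ln(3.352) = 2648.7×1.2096 ≈ 3204 m/s.
Stage 2: m₀ = 2,063 kg, m_f = 2,063 − 1,640 = 423 kg; Δv = 304×9.81×ln(4.877) = 2982.2×1.5845 ≈ 4725 m/s.
Total Δv = 3204 + 4725 = 7929 m/s.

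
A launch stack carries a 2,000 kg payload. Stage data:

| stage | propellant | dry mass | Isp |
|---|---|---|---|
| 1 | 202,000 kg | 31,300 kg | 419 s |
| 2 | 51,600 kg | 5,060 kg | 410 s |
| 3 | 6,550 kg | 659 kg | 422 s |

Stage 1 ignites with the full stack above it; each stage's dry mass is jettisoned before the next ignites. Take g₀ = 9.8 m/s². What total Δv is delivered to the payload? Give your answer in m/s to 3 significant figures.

Ignition mass of stage 1 = 202,000+31,300 + 51,600+5,060 + 6,550+659 + 2,000 = 299,169 kg.
Stage 1: m₀ = 299,169 kg, m_f = 299,169 − 202,000 = 97,169 kg; Δv = 419×9.8×ln(3.079) = 4106.2×1.1246 ≈ 4618 m/s.
Stage 2: m₀ = 65,869 kg, m_f = 65,869 − 51,600 = 14,269 kg; Δv = 410×9.8×ln(4.616) = 4018.0×1.5296 ≈ 6146 m/s.
Stage 3: m₀ = 9,209 kg, m_f = 9,209 − 6,550 = 2,659 kg; Δv = 422×9.8×ln(3.463) = 4135.6×1.2422 ≈ 5137 m/s.
Total Δv = 4618 + 6146 + 5137 = 15901 m/s.

Δv ≈ 15900 m/s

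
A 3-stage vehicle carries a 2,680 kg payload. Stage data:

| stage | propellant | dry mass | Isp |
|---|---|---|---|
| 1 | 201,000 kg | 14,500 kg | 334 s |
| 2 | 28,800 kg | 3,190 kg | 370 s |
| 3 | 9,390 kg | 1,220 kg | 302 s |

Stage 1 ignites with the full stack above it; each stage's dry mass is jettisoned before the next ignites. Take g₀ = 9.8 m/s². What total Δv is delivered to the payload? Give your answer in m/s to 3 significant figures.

Δv ≈ 12100 m/s

Ignition mass of stage 1 = 201,000+14,500 + 28,800+3,190 + 9,390+1,220 + 2,680 = 260,780 kg.
Stage 1: m₀ = 260,780 kg, m_f = 260,780 − 201,000 = 59,780 kg; Δv = 334×9.8×ln(4.362) = 3273.2×1.4730 ≈ 4821 m/s.
Stage 2: m₀ = 45,280 kg, m_f = 45,280 − 28,800 = 16,480 kg; Δv = 370×9.8×ln(2.748) = 3626.0×1.0107 ≈ 3665 m/s.
Stage 3: m₀ = 13,290 kg, m_f = 13,290 − 9,390 = 3,900 kg; Δv = 302×9.8×ln(3.408) = 2959.6×1.2260 ≈ 3629 m/s.
Total Δv = 4821 + 3665 + 3629 = 12115 m/s.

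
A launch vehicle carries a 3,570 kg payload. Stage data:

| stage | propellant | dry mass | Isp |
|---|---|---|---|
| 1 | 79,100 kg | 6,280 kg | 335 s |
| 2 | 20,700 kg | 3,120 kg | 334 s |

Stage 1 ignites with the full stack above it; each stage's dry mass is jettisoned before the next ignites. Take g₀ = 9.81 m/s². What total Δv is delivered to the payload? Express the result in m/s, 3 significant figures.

Ignition mass of stage 1 = 79,100+6,280 + 20,700+3,120 + 3,570 = 112,770 kg.
Stage 1: m₀ = 112,770 kg, m_f = 112,770 − 79,100 = 33,670 kg; Δv = 335×9.81×ln(3.349) = 3286.4×1.2087 ≈ 3972 m/s.
Stage 2: m₀ = 27,390 kg, m_f = 27,390 − 20,700 = 6,690 kg; Δv = 334×9.81×ln(4.094) = 3276.5×1.4096 ≈ 4618 m/s.
Total Δv = 3972 + 4618 = 8590 m/s.

Δv ≈ 8590 m/s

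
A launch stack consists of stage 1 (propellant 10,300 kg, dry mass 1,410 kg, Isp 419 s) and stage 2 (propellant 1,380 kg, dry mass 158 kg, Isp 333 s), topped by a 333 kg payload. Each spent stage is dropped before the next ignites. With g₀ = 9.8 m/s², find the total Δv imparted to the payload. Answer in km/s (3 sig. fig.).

Δv ≈ 10.2 km/s

Ignition mass of stage 1 = 10,300+1,410 + 1,380+158 + 333 = 13,581 kg.
Stage 1: m₀ = 13,581 kg, m_f = 13,581 − 10,300 = 3,281 kg; Δv = 419×9.8×ln(4.139) = 4106.2×1.4205 ≈ 5833 m/s.
Stage 2: m₀ = 1,871 kg, m_f = 1,871 − 1,380 = 491 kg; Δv = 333×9.8×ln(3.811) = 3263.4×1.3378 ≈ 4366 m/s.
Total Δv = 5833 + 4366 = 10199 m/s.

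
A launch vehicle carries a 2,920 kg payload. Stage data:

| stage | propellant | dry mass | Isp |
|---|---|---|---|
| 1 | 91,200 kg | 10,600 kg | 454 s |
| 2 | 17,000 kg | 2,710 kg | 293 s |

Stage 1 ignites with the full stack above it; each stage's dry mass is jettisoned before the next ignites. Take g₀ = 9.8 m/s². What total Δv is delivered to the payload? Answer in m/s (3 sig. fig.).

Δv ≈ 9870 m/s

Ignition mass of stage 1 = 91,200+10,600 + 17,000+2,710 + 2,920 = 124,430 kg.
Stage 1: m₀ = 124,430 kg, m_f = 124,430 − 91,200 = 33,230 kg; Δv = 454×9.8×ln(3.745) = 4449.2×1.3203 ≈ 5874 m/s.
Stage 2: m₀ = 22,630 kg, m_f = 22,630 − 17,000 = 5,630 kg; Δv = 293×9.8×ln(4.02) = 2871.4×1.3912 ≈ 3995 m/s.
Total Δv = 5874 + 3995 = 9869 m/s.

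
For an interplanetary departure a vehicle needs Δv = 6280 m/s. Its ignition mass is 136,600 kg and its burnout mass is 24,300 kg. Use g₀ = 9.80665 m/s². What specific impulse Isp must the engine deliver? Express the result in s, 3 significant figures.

ln(m₀/m_f) = ln(136600/24300) = ln(5.621) = 1.7266.
From the ideal rocket equation, v_e = Δv / ln(m₀/m_f) = 6280 / 1.7266 = 3637.2 m/s.
Isp = v_e / g₀ = 3637.2 / 9.80665 = 370.9 s.

Isp ≈ 371 s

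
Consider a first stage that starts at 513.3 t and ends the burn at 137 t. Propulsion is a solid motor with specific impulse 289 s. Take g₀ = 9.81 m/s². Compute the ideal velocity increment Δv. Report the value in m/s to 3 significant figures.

v_e = Isp · g₀ = 289 × 9.81 = 2835.1 m/s.
From the ideal rocket equation, Δv = v_e · ln(m₀/m_f) = 2835.1 × ln(3.747) = 2835.1 × 1.3209 ≈ 3744.8 m/s.

Δv ≈ 3740 m/s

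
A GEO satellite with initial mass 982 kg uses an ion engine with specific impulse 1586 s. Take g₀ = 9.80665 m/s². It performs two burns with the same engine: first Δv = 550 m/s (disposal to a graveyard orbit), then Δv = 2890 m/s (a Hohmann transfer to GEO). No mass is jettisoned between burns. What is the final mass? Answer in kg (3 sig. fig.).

v_e = Isp · g₀ = 1586 × 9.80665 = 15553.3 m/s.
After the first burn: m = 982 × exp(−550/15553.3) = 982 × 0.96526 = 947.885 kg.
After the second burn: m = 947.885 × exp(−2890/15553.3) = 947.885 × 0.83043 = 787.152 kg.

final mass ≈ 787 kg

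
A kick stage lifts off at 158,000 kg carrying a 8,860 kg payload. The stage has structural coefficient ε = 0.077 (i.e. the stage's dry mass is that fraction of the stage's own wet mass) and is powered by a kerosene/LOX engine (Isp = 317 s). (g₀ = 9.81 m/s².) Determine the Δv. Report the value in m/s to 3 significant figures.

Stage wet mass = m₀ − payload = 158,000 − 8,860 = 149,140 kg.
Stage dry mass = ε × stage wet mass = 0.077 × 149,140 = 11,483.8 kg.
Burnout mass m_f = stage dry + payload = 11,483.8 + 8,860 = 20,343.8 kg.
v_e = Isp · g₀ = 317 × 9.81 = 3109.8 m/s.
Using Δv = v_e ln(m₀/m_f): Δv = v_e · ln(158,000/20,343.8) = 3109.8 × ln(7.766) = 3109.8 × 2.0498 ≈ 6374 m/s.

Δv ≈ 6370 m/s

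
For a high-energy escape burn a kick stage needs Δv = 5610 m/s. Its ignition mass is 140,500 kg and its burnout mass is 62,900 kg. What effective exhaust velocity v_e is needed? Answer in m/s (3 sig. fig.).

ln(m₀/m_f) = ln(140500/62900) = ln(2.234) = 0.8037.
Rocket equation: v_e = Δv / ln(m₀/m_f) = 5610 / 0.8037 = 6980.6 m/s.

v_e ≈ 6980 m/s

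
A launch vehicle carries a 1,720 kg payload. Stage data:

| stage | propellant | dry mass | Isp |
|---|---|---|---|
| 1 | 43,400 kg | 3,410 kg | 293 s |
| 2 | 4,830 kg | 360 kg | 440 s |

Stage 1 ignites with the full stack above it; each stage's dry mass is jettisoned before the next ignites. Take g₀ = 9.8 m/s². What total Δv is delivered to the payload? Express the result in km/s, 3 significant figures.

Δv ≈ 9.91 km/s

Ignition mass of stage 1 = 43,400+3,410 + 4,830+360 + 1,720 = 53,720 kg.
Stage 1: m₀ = 53,720 kg, m_f = 53,720 − 43,400 = 10,320 kg; Δv = 293×9.8×ln(5.205) = 2871.4×1.6497 ≈ 4737 m/s.
Stage 2: m₀ = 6,910 kg, m_f = 6,910 − 4,830 = 2,080 kg; Δv = 440×9.8×ln(3.322) = 4312.0×1.2006 ≈ 5177 m/s.
Total Δv = 4737 + 5177 = 9914 m/s.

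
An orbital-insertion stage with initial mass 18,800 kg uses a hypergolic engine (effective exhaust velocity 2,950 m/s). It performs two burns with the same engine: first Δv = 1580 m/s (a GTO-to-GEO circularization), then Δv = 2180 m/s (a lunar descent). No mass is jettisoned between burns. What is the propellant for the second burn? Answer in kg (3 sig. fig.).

propellant for the second burn ≈ 5750 kg

After the first burn: m = 18800 × exp(−1580/2950.0) = 18800 × 0.58532 = 11,004 kg.
After the second burn: m = 11,004 × exp(−2180/2950.0) = 11,004 × 0.47760 = 5,255.51 kg.
Second-burn propellant = 11,004 − 5,255.51 = 5,748.49 kg.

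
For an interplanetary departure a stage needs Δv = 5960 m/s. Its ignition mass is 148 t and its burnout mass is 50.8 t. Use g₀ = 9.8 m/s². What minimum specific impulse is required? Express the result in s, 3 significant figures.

Isp ≈ 569 s

ln(m₀/m_f) = ln(148000/50800) = ln(2.913) = 1.0693.
By the Tsiolkovsky rocket equation, v_e = Δv / ln(m₀/m_f) = 5960 / 1.0693 = 5573.7 m/s.
Isp = v_e / g₀ = 5573.7 / 9.8 = 568.7 s.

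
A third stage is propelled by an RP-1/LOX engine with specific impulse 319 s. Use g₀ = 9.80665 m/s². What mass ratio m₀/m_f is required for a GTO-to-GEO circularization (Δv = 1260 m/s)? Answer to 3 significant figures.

mass ratio ≈ 1.50

v_e = Isp · g₀ = 319 × 9.80665 = 3128.3 m/s.
From the ideal rocket equation, m₀/m_f = exp(Δv / v_e) = exp(1260 / 3128.3) = exp(0.4028) = 1.4960.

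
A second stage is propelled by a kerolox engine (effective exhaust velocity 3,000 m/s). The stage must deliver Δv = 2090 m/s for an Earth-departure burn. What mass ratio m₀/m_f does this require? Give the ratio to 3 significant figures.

mass ratio ≈ 2.01

From the ideal rocket equation, m₀/m_f = exp(Δv / v_e) = exp(2090 / 3000.0) = exp(0.6967) = 2.0071.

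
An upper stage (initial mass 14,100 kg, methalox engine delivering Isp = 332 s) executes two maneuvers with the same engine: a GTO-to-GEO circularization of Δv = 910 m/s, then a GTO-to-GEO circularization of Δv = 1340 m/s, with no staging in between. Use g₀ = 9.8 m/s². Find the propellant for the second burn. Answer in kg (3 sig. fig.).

v_e = Isp · g₀ = 332 × 9.8 = 3253.6 m/s.
After the first burn: m = 14100 × exp(−910/3253.6) = 14100 × 0.75602 = 10,659.9 kg.
After the second burn: m = 10,659.9 × exp(−1340/3253.6) = 10,659.9 × 0.66242 = 7,061.33 kg.
Second-burn propellant = 10,659.9 − 7,061.33 = 3,598.57 kg.

propellant for the second burn ≈ 3600 kg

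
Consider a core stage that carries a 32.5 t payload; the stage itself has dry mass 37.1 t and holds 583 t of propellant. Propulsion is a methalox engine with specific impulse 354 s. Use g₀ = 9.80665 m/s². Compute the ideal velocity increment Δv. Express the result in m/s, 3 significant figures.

v_e = Isp · g₀ = 354 × 9.80665 = 3471.6 m/s.
m₀ = payload + dry + propellant = 32.5 + 37.1 + 583 = 652.6 t.
m_f = payload + dry = 32.5 + 37.1 = 69.6 t.
By the Tsiolkovsky rocket equation, Δv = v_e · ln(m₀/m_f) = 3471.6 × ln(9.376) = 3471.6 × 2.2382 ≈ 7770.0 m/s.

Δv ≈ 7770 m/s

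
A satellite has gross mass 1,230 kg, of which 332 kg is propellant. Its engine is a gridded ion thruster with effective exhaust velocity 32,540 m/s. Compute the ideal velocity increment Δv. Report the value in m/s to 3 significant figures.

Δv ≈ 10200 m/s

m_f = m₀ − m_prop = 1,230 − 332 = 898 kg.
Δv = v_e · ln(m₀/m_f) = 32540.0 × ln(1.37) = 32540.0 × 0.3146 ≈ 10237.1 m/s.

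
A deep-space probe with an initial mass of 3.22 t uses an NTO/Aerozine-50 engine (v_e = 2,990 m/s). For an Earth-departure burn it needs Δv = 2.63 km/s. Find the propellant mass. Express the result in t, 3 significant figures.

m₀/m_f = exp(Δv / v_e) = exp(2630 / 2990.0) = exp(0.8796) = 2.4099.
m_f = 3.22 / 2.4099 = 1.33616 t, so propellant = m₀ − m_f = 3.22 − 1.33616 = 1.88384 t.

propellant mass ≈ 1.88 t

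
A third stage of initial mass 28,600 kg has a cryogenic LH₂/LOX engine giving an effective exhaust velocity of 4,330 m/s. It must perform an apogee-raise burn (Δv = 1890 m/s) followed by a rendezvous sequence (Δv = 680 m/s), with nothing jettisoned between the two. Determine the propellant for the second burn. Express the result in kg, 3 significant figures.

propellant for the second burn ≈ 2690 kg

After the first burn: m = 28600 × exp(−1890/4330.0) = 28600 × 0.64630 = 18,484.2 kg.
After the second burn: m = 18,484.2 × exp(−680/4330.0) = 18,484.2 × 0.85467 = 15,797.9 kg.
Second-burn propellant = 18,484.2 − 15,797.9 = 2,686.3 kg.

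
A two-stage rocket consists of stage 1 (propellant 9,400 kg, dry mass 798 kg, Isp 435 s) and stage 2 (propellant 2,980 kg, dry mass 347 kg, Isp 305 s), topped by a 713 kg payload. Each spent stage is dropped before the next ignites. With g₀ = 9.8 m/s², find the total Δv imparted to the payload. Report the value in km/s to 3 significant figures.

Ignition mass of stage 1 = 9,400+798 + 2,980+347 + 713 = 14,238 kg.
Stage 1: m₀ = 14,238 kg, m_f = 14,238 − 9,400 = 4,838 kg; Δv = 435×9.8×ln(2.943) = 4263.0×1.0794 ≈ 4602 m/s.
Stage 2: m₀ = 4,040 kg, m_f = 4,040 − 2,980 = 1,060 kg; Δv = 305×9.8×ln(3.811) = 2989.0×1.3380 ≈ 3999 m/s.
Total Δv = 4602 + 3999 = 8601 m/s.

Δv ≈ 8.60 km/s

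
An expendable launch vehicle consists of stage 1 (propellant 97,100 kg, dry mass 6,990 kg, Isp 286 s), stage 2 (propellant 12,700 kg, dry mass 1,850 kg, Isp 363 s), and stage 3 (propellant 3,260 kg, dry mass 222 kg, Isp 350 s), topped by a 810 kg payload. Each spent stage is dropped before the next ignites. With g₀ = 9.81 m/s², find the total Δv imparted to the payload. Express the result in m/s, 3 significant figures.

Ignition mass of stage 1 = 97,100+6,990 + 12,700+1,850 + 3,260+222 + 810 = 122,932 kg.
Stage 1: m₀ = 122,932 kg, m_f = 122,932 − 97,100 = 25,832 kg; Δv = 286×9.81×ln(4.759) = 2805.7×1.5600 ≈ 4377 m/s.
Stage 2: m₀ = 18,842 kg, m_f = 18,842 − 12,700 = 6,142 kg; Δv = 363×9.81×ln(3.068) = 3561.0×1.1209 ≈ 3992 m/s.
Stage 3: m₀ = 4,292 kg, m_f = 4,292 − 3,260 = 1,032 kg; Δv = 350×9.81×ln(4.159) = 3433.5×1.4253 ≈ 4894 m/s.
Total Δv = 4377 + 3992 + 4894 = 13263 m/s.

Δv ≈ 13300 m/s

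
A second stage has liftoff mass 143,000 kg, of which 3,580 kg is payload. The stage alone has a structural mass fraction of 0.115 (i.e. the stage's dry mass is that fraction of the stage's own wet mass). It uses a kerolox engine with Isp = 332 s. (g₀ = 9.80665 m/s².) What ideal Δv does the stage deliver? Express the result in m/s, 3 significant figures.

Stage wet mass = m₀ − payload = 143,000 − 3,580 = 139,420 kg.
Stage dry mass = ε × stage wet mass = 0.115 × 139,420 = 16,033.3 kg.
Burnout mass m_f = stage dry + payload = 16,033.3 + 3,580 = 19,613.3 kg.
v_e = Isp · g₀ = 332 × 9.80665 = 3255.8 m/s.
From the ideal rocket equation, Δv = v_e · ln(143,000/19,613.3) = 3255.8 × ln(7.291) = 3255.8 × 1.9866 ≈ 6468 m/s.

Δv ≈ 6470 m/s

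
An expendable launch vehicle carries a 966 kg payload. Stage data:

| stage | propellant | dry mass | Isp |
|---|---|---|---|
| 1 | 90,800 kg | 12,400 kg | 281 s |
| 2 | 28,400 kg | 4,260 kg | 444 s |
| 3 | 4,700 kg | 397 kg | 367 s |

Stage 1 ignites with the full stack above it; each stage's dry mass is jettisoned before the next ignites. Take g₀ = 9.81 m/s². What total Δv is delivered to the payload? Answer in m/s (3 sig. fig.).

Δv ≈ 13900 m/s

Ignition mass of stage 1 = 90,800+12,400 + 28,400+4,260 + 4,700+397 + 966 = 141,923 kg.
Stage 1: m₀ = 141,923 kg, m_f = 141,923 − 90,800 = 51,123 kg; Δv = 281×9.81×ln(2.776) = 2756.6×1.0211 ≈ 2815 m/s.
Stage 2: m₀ = 38,723 kg, m_f = 38,723 − 28,400 = 10,323 kg; Δv = 444×9.81×ln(3.751) = 4355.6×1.3221 ≈ 5758 m/s.
Stage 3: m₀ = 6,063 kg, m_f = 6,063 − 4,700 = 1,363 kg; Δv = 367×9.81×ln(4.448) = 3600.3×1.4925 ≈ 5373 m/s.
Total Δv = 2815 + 5758 + 5373 = 13946 m/s.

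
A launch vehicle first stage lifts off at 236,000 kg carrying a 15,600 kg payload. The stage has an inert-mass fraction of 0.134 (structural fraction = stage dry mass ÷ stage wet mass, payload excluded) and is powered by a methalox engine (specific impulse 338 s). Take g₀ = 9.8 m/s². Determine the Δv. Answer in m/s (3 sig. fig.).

Δv ≈ 5480 m/s

Stage wet mass = m₀ − payload = 236,000 − 15,600 = 220,400 kg.
Stage dry mass = ε × stage wet mass = 0.134 × 220,400 = 29,533.6 kg.
Burnout mass m_f = stage dry + payload = 29,533.6 + 15,600 = 45,133.6 kg.
v_e = Isp · g₀ = 338 × 9.8 = 3312.4 m/s.
Using Δv = v_e ln(m₀/m_f): Δv = v_e · ln(236,000/45,133.6) = 3312.4 × ln(5.229) = 3312.4 × 1.6542 ≈ 5479 m/s.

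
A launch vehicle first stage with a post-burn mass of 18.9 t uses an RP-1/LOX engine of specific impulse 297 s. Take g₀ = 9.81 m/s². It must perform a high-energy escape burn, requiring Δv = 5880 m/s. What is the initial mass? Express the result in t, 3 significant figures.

v_e = Isp · g₀ = 297 × 9.81 = 2913.6 m/s.
m₀/m_f = exp(Δv / v_e) = exp(5880 / 2913.6) = exp(2.0181) = 7.5243.
m₀ = m_f × 7.5243 = 18.9 × 7.5243 = 142.209 t.

initial mass ≈ 142 t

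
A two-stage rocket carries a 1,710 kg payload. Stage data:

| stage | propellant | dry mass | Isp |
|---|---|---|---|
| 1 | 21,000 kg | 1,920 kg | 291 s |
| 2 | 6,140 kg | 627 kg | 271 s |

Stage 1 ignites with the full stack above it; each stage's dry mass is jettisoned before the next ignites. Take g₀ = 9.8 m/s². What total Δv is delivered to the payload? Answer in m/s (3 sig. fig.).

Δv ≈ 6570 m/s

Ignition mass of stage 1 = 21,000+1,920 + 6,140+627 + 1,710 = 31,397 kg.
Stage 1: m₀ = 31,397 kg, m_f = 31,397 − 21,000 = 10,397 kg; Δv = 291×9.8×ln(3.02) = 2851.8×1.1052 ≈ 3152 m/s.
Stage 2: m₀ = 8,477 kg, m_f = 8,477 − 6,140 = 2,337 kg; Δv = 271×9.8×ln(3.627) = 2655.8×1.2885 ≈ 3422 m/s.
Total Δv = 3152 + 3422 = 6574 m/s.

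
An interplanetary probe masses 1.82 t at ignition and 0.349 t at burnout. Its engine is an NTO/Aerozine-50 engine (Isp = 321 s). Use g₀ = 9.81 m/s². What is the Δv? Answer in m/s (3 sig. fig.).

Δv ≈ 5200 m/s

v_e = Isp · g₀ = 321 × 9.81 = 3149.0 m/s.
Using Δv = v_e ln(m₀/m_f): Δv = v_e · ln(m₀/m_f) = 3149.0 × ln(5.215) = 3149.0 × 1.6515 ≈ 5200.7 m/s.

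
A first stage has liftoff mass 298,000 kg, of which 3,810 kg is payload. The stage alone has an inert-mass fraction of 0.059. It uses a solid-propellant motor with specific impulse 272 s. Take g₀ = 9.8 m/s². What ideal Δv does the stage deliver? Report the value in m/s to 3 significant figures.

Stage wet mass = m₀ − payload = 298,000 − 3,810 = 294,190 kg.
Stage dry mass = ε × stage wet mass = 0.059 × 294,190 = 17,357.2 kg.
Burnout mass m_f = stage dry + payload = 17,357.2 + 3,810 = 21,167.2 kg.
v_e = Isp · g₀ = 272 × 9.8 = 2665.6 m/s.
Δv = v_e · ln(298,000/21,167.2) = 2665.6 × ln(14.08) = 2665.6 × 2.6446 ≈ 7050 m/s.

Δv ≈ 7050 m/s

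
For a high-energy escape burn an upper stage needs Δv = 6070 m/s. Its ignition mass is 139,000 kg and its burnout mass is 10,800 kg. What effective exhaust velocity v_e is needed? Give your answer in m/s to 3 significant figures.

v_e ≈ 2380 m/s

ln(m₀/m_f) = ln(139000/10800) = ln(12.87) = 2.5549.
v_e = Δv / ln(m₀/m_f) = 6070 / 2.5549 = 2375.8 m/s.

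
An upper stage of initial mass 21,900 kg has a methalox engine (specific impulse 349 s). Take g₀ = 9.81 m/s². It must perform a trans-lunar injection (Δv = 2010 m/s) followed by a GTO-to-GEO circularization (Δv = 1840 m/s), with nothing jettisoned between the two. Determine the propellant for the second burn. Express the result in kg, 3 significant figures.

v_e = Isp · g₀ = 349 × 9.81 = 3423.7 m/s.
After the first burn: m = 21900 × exp(−2010/3423.7) = 21900 × 0.55595 = 12,175.3 kg.
After the second burn: m = 12,175.3 × exp(−1840/3423.7) = 12,175.3 × 0.58425 = 7,113.42 kg.
Second-burn propellant = 12,175.3 − 7,113.42 = 5,061.88 kg.

propellant for the second burn ≈ 5060 kg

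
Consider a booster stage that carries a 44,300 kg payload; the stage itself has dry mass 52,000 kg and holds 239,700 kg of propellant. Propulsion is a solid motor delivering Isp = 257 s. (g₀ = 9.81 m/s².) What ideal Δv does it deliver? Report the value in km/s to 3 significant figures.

v_e = Isp · g₀ = 257 × 9.81 = 2521.2 m/s.
m₀ = payload + dry + propellant = 44,300 + 52,000 + 239,700 = 336,000 kg.
m_f = payload + dry = 44,300 + 52,000 = 96,300 kg.
From the ideal rocket equation, Δv = v_e · ln(m₀/m_f) = 2521.2 × ln(3.489) = 2521.2 × 1.2496 ≈ 3150.6 m/s.

Δv ≈ 3.15 km/s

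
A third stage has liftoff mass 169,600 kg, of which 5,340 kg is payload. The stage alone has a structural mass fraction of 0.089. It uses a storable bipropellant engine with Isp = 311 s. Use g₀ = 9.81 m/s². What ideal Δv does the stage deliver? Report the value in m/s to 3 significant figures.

Stage wet mass = m₀ − payload = 169,600 − 5,340 = 164,260 kg.
Stage dry mass = ε × stage wet mass = 0.089 × 164,260 = 14,619.1 kg.
Burnout mass m_f = stage dry + payload = 14,619.1 + 5,340 = 19,959.1 kg.
v_e = Isp · g₀ = 311 × 9.81 = 3050.9 m/s.
Δv = v_e · ln(169,600/19,959.1) = 3050.9 × ln(8.497) = 3050.9 × 2.1398 ≈ 6528 m/s.

Δv ≈ 6530 m/s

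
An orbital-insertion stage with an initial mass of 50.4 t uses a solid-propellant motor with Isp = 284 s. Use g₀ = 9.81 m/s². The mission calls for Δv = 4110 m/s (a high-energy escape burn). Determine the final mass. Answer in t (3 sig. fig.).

v_e = Isp · g₀ = 284 × 9.81 = 2786.0 m/s.
Using Δv = v_e ln(m₀/m_f): m₀/m_f = exp(Δv / v_e) = exp(4110 / 2786.0) = exp(1.4752) = 4.3720.
m_f = m₀ / 4.3720 = 50.4 / 4.3720 = 11.5279 t.

final mass ≈ 11.5 t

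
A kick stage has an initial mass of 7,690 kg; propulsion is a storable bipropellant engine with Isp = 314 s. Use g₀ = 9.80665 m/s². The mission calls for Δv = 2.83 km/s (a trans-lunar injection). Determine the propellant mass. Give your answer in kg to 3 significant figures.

v_e = Isp · g₀ = 314 × 9.80665 = 3079.3 m/s.
m₀/m_f = exp(Δv / v_e) = exp(2830 / 3079.3) = exp(0.9190) = 2.5069.
m_f = 7,690 / 2.5069 = 3,067.53 kg, so propellant = m₀ − m_f = 7,690 − 3,067.53 = 4,622.47 kg.

propellant mass ≈ 4620 kg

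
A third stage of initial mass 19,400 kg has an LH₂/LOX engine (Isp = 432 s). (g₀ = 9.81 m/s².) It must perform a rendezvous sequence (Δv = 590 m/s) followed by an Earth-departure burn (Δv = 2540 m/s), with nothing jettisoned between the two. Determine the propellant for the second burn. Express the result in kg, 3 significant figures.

v_e = Isp · g₀ = 432 × 9.81 = 4237.9 m/s.
After the first burn: m = 19400 × exp(−590/4237.9) = 19400 × 0.87004 = 16,878.8 kg.
After the second burn: m = 16,878.8 × exp(−2540/4237.9) = 16,878.8 × 0.54917 = 9,269.33 kg.
Second-burn propellant = 16,878.8 − 9,269.33 = 7,609.47 kg.

propellant for the second burn ≈ 7610 kg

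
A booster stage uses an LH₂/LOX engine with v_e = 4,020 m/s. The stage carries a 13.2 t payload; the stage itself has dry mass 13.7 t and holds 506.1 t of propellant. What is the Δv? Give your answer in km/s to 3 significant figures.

m₀ = payload + dry + propellant = 13.2 + 13.7 + 506.1 = 533 t.
m_f = payload + dry = 13.2 + 13.7 = 26.9 t.
From the ideal rocket equation, Δv = v_e · ln(m₀/m_f) = 4020.0 × ln(19.81) = 4020.0 × 2.9864 ≈ 12005.3 m/s.

Δv ≈ 12.0 km/s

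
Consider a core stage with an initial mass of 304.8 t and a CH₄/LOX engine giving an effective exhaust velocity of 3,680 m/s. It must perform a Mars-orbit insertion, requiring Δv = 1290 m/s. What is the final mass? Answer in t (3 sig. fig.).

From the ideal rocket equation, m₀/m_f = exp(Δv / v_e) = exp(1290 / 3680.0) = exp(0.3505) = 1.4198.
m_f = m₀ / 1.4198 = 304.8 / 1.4198 = 214.678 t.

final mass ≈ 215 t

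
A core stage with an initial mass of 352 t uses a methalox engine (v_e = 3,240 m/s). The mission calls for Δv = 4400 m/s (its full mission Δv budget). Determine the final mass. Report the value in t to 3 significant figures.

final mass ≈ 90.5 t

Rocket equation: m₀/m_f = exp(Δv / v_e) = exp(4400 / 3240.0) = exp(1.3580) = 3.8885.
m_f = m₀ / 3.8885 = 352 / 3.8885 = 90.5233 t.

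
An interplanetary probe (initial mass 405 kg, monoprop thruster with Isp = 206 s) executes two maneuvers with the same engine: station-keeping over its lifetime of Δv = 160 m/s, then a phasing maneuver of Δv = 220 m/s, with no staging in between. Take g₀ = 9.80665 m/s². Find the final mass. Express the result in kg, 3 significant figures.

v_e = Isp · g₀ = 206 × 9.80665 = 2020.2 m/s.
After the first burn: m = 405 × exp(−160/2020.2) = 405 × 0.92385 = 374.159 kg.
After the second burn: m = 374.159 × exp(−220/2020.2) = 374.159 × 0.89682 = 335.553 kg.

final mass ≈ 336 kg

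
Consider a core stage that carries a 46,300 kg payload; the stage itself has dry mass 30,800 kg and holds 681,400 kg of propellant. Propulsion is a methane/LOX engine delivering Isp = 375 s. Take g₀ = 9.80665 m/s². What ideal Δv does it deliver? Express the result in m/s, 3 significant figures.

v_e = Isp · g₀ = 375 × 9.80665 = 3677.5 m/s.
m₀ = payload + dry + propellant = 46,300 + 30,800 + 681,400 = 758,500 kg.
m_f = payload + dry = 46,300 + 30,800 = 77,100 kg.
Δv = v_e · ln(m₀/m_f) = 3677.5 × ln(9.838) = 3677.5 × 2.2862 ≈ 8407.6 m/s.

Δv ≈ 8410 m/s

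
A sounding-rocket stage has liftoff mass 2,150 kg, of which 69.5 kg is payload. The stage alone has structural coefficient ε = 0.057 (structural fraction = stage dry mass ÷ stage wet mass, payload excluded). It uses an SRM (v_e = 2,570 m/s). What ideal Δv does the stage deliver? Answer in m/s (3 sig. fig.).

Δv ≈ 6260 m/s

Stage wet mass = m₀ − payload = 2,150 − 69.5 = 2,080.5 kg.
Stage dry mass = ε × stage wet mass = 0.057 × 2,080.5 = 118.589 kg.
Burnout mass m_f = stage dry + payload = 118.589 + 69.5 = 188.089 kg.
Using Δv = v_e ln(m₀/m_f): Δv = v_e · ln(2,150/188.089) = 2570.0 × ln(11.43) = 2570.0 × 2.4363 ≈ 6261 m/s.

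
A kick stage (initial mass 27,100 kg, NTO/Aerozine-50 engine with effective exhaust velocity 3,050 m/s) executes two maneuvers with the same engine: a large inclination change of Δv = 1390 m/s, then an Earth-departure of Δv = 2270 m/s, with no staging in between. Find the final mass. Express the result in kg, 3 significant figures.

final mass ≈ 8160 kg

After the first burn: m = 27100 × exp(−1390/3050.0) = 27100 × 0.63398 = 17,180.9 kg.
After the second burn: m = 17,180.9 × exp(−2270/3050.0) = 17,180.9 × 0.47508 = 8,162.3 kg.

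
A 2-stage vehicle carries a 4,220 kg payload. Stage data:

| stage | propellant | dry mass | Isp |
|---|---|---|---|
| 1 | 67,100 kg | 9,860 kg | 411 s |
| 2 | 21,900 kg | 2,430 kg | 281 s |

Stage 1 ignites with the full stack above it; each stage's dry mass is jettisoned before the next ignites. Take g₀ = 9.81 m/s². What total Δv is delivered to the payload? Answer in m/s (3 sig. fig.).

Ignition mass of stage 1 = 67,100+9,860 + 21,900+2,430 + 4,220 = 105,510 kg.
Stage 1: m₀ = 105,510 kg, m_f = 105,510 − 67,100 = 38,410 kg; Δv = 411×9.81×ln(2.747) = 4031.9×1.0105 ≈ 4074 m/s.
Stage 2: m₀ = 28,550 kg, m_f = 28,550 − 21,900 = 6,650 kg; Δv = 281×9.81×ln(4.293) = 2756.6×1.4570 ≈ 4016 m/s.
Total Δv = 4074 + 4016 = 8090 m/s.

Δv ≈ 8090 m/s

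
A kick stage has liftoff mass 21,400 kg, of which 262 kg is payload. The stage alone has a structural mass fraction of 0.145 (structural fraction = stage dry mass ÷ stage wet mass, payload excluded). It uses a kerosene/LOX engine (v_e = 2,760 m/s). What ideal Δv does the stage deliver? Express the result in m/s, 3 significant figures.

Stage wet mass = m₀ − payload = 21,400 − 262 = 21,138 kg.
Stage dry mass = ε × stage wet mass = 0.145 × 21,138 = 3,065.01 kg.
Burnout mass m_f = stage dry + payload = 3,065.01 + 262 = 3,327.01 kg.
Δv = v_e · ln(21,400/3,327.01) = 2760.0 × ln(6.432) = 2760.0 × 1.8613 ≈ 5137 m/s.

Δv ≈ 5140 m/s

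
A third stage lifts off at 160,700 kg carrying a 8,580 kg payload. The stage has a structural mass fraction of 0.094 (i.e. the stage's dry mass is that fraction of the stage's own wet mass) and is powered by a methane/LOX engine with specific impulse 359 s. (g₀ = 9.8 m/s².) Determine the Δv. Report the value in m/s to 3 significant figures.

Δv ≈ 6860 m/s

Stage wet mass = m₀ − payload = 160,700 − 8,580 = 152,120 kg.
Stage dry mass = ε × stage wet mass = 0.094 × 152,120 = 14,299.3 kg.
Burnout mass m_f = stage dry + payload = 14,299.3 + 8,580 = 22,879.3 kg.
v_e = Isp · g₀ = 359 × 9.8 = 3518.2 m/s.
Δv = v_e · ln(160,700/22,879.3) = 3518.2 × ln(7.024) = 3518.2 × 1.9493 ≈ 6858 m/s.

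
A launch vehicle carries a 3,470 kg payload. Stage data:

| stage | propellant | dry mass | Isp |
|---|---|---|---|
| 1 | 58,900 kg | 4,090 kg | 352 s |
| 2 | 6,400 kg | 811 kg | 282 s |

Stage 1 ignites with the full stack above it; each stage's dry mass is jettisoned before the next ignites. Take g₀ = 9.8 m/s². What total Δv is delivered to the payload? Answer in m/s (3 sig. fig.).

Ignition mass of stage 1 = 58,900+4,090 + 6,400+811 + 3,470 = 73,671 kg.
Stage 1: m₀ = 73,671 kg, m_f = 73,671 − 58,900 = 14,771 kg; Δv = 352×9.8×ln(4.988) = 3449.6×1.6069 ≈ 5543 m/s.
Stage 2: m₀ = 10,681 kg, m_f = 10,681 − 6,400 = 4,281 kg; Δv = 282×9.8×ln(2.495) = 2763.6×0.9143 ≈ 2527 m/s.
Total Δv = 5543 + 2527 = 8070 m/s.

Δv ≈ 8070 m/s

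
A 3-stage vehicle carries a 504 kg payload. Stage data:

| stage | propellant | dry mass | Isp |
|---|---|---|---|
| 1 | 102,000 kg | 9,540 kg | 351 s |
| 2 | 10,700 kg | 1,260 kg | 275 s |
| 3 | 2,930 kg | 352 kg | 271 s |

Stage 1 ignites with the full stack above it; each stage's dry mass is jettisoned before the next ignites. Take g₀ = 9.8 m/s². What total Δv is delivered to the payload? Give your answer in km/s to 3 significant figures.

Δv ≈ 12.6 km/s

Ignition mass of stage 1 = 102,000+9,540 + 10,700+1,260 + 2,930+352 + 504 = 127,286 kg.
Stage 1: m₀ = 127,286 kg, m_f = 127,286 − 102,000 = 25,286 kg; Δv = 351×9.8×ln(5.034) = 3439.8×1.6162 ≈ 5559 m/s.
Stage 2: m₀ = 15,746 kg, m_f = 15,746 − 10,700 = 5,046 kg; Δv = 275×9.8×ln(3.12) = 2695.0×1.1380 ≈ 3067 m/s.
Stage 3: m₀ = 3,786 kg, m_f = 3,786 − 2,930 = 856 kg; Δv = 271×9.8×ln(4.423) = 2655.8×1.4868 ≈ 3949 m/s.
Total Δv = 5559 + 3067 + 3949 = 12575 m/s.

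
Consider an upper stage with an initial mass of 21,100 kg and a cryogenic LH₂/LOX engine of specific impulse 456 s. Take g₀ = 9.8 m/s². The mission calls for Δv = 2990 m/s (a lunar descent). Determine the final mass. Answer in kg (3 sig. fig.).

v_e = Isp · g₀ = 456 × 9.8 = 4468.8 m/s.
m₀/m_f = exp(Δv / v_e) = exp(2990 / 4468.8) = exp(0.6691) = 1.9524.
m_f = m₀ / 1.9524 = 21,100 / 1.9524 = 10,807.2 kg.

final mass ≈ 10800 kg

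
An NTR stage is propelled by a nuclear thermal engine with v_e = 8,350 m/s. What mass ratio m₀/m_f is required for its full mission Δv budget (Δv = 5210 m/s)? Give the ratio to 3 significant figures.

mass ratio ≈ 1.87

m₀/m_f = exp(Δv / v_e) = exp(5210 / 8350.0) = exp(0.6240) = 1.8663.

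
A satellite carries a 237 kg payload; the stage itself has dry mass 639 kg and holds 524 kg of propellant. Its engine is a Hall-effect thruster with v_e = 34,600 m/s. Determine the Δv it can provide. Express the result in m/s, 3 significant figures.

Δv ≈ 16200 m/s

m₀ = payload + dry + propellant = 237 + 639 + 524 = 1,400 kg.
m_f = payload + dry = 237 + 639 = 876 kg.
Using Δv = v_e ln(m₀/m_f): Δv = v_e · ln(m₀/m_f) = 34600.0 × ln(1.598) = 34600.0 × 0.4689 ≈ 16222.6 m/s.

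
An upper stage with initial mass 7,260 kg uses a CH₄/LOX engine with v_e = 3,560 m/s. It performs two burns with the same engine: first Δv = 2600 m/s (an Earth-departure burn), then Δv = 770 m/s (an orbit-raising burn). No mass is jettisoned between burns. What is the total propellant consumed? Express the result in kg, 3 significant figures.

After the first burn: m = 7260 × exp(−2600/3560.0) = 7260 × 0.48175 = 3,497.51 kg.
After the second burn: m = 3,497.51 × exp(−770/3560.0) = 3,497.51 × 0.80550 = 2,817.24 kg.
Total propellant = m₀ − m_final = 7260 − 2,817.24 = 4,442.76 kg.

total propellant consumed ≈ 4440 kg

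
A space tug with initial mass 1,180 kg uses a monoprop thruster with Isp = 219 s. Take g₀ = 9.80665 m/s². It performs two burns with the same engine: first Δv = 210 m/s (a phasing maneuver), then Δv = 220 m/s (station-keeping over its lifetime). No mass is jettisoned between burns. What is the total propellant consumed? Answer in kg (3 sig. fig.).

v_e = Isp · g₀ = 219 × 9.80665 = 2147.7 m/s.
After the first burn: m = 1180 × exp(−210/2147.7) = 1180 × 0.90685 = 1,070.08 kg.
After the second burn: m = 1,070.08 × exp(−220/2147.7) = 1,070.08 × 0.90263 = 965.886 kg.
Total propellant = m₀ − m_final = 1180 − 965.886 = 214.114 kg.

total propellant consumed ≈ 214 kg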